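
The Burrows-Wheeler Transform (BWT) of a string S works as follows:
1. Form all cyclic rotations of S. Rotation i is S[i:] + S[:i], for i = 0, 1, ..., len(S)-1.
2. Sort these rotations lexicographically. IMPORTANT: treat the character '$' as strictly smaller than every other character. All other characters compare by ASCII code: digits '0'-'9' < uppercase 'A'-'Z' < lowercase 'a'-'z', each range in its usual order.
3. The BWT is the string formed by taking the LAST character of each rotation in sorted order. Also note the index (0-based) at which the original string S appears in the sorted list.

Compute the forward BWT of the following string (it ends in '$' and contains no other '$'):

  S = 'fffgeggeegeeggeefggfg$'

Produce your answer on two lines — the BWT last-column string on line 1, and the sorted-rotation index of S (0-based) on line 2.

All 22 rotations (rotation i = S[i:]+S[:i]):
  rot[0] = fffgeggeegeeggeefggfg$
  rot[1] = ffgeggeegeeggeefggfg$f
  rot[2] = fgeggeegeeggeefggfg$ff
  rot[3] = geggeegeeggeefggfg$fff
  rot[4] = eggeegeeggeefggfg$fffg
  rot[5] = ggeegeeggeefggfg$fffge
  rot[6] = geegeeggeefggfg$fffgeg
  rot[7] = eegeeggeefggfg$fffgegg
  rot[8] = egeeggeefggfg$fffgegge
  rot[9] = geeggeefggfg$fffgeggee
  rot[10] = eeggeefggfg$fffgeggeeg
  rot[11] = eggeefggfg$fffgeggeege
  rot[12] = ggeefggfg$fffgeggeegee
  rot[13] = geefggfg$fffgeggeegeeg
  rot[14] = eefggfg$fffgeggeegeegg
  rot[15] = efggfg$fffgeggeegeegge
  rot[16] = fggfg$fffgeggeegeeggee
  rot[17] = ggfg$fffgeggeegeeggeef
  rot[18] = gfg$fffgeggeegeeggeefg
  rot[19] = fg$fffgeggeegeeggeefgg
  rot[20] = g$fffgeggeegeeggeefggf
  rot[21] = $fffgeggeegeeggeefggfg
Sorted (with $ < everything):
  sorted[0] = $fffgeggeegeeggeefggfg  (last char: 'g')
  sorted[1] = eefggfg$fffgeggeegeegg  (last char: 'g')
  sorted[2] = eegeeggeefggfg$fffgegg  (last char: 'g')
  sorted[3] = eeggeefggfg$fffgeggeeg  (last char: 'g')
  sorted[4] = efggfg$fffgeggeegeegge  (last char: 'e')
  sorted[5] = egeeggeefggfg$fffgegge  (last char: 'e')
  sorted[6] = eggeefggfg$fffgeggeege  (last char: 'e')
  sorted[7] = eggeegeeggeefggfg$fffg  (last char: 'g')
  sorted[8] = fffgeggeegeeggeefggfg$  (last char: '$')
  sorted[9] = ffgeggeegeeggeefggfg$f  (last char: 'f')
  sorted[10] = fg$fffgeggeegeeggeefgg  (last char: 'g')
  sorted[11] = fgeggeegeeggeefggfg$ff  (last char: 'f')
  sorted[12] = fggfg$fffgeggeegeeggee  (last char: 'e')
  sorted[13] = g$fffgeggeegeeggeefggf  (last char: 'f')
  sorted[14] = geefggfg$fffgeggeegeeg  (last char: 'g')
  sorted[15] = geegeeggeefggfg$fffgeg  (last char: 'g')
  sorted[16] = geeggeefggfg$fffgeggee  (last char: 'e')
  sorted[17] = geggeegeeggeefggfg$fff  (last char: 'f')
  sorted[18] = gfg$fffgeggeegeeggeefg  (last char: 'g')
  sorted[19] = ggeefggfg$fffgeggeegee  (last char: 'e')
  sorted[20] = ggeegeeggeefggfg$fffge  (last char: 'e')
  sorted[21] = ggfg$fffgeggeegeeggeef  (last char: 'f')
Last column: ggggeeeg$fgfefggefgeef
Original string S is at sorted index 8

Answer: ggggeeeg$fgfefggefgeef
8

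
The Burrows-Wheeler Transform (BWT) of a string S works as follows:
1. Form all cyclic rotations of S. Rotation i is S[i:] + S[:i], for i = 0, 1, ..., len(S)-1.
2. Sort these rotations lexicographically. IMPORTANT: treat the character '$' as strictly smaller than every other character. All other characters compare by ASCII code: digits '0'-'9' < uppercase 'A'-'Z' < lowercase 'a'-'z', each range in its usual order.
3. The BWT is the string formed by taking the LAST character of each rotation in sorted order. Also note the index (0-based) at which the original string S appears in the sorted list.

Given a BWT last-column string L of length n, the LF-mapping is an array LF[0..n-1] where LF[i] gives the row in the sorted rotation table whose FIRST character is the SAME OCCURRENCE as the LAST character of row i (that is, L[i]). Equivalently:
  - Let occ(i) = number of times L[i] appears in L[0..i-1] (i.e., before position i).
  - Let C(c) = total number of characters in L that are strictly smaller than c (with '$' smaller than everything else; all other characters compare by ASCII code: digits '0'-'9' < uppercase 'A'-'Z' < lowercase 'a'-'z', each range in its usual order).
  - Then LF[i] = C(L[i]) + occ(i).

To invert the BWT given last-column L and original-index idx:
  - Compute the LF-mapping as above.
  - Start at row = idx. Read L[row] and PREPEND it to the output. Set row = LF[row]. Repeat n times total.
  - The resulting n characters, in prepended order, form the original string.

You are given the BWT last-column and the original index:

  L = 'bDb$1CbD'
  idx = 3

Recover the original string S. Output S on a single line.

Answer: D1DbbCb$

Derivation:
LF mapping: 5 3 6 0 1 2 7 4
Walk LF starting at row 3, prepending L[row]:
  step 1: row=3, L[3]='$', prepend. Next row=LF[3]=0
  step 2: row=0, L[0]='b', prepend. Next row=LF[0]=5
  step 3: row=5, L[5]='C', prepend. Next row=LF[5]=2
  step 4: row=2, L[2]='b', prepend. Next row=LF[2]=6
  step 5: row=6, L[6]='b', prepend. Next row=LF[6]=7
  step 6: row=7, L[7]='D', prepend. Next row=LF[7]=4
  step 7: row=4, L[4]='1', prepend. Next row=LF[4]=1
  step 8: row=1, L[1]='D', prepend. Next row=LF[1]=3
Reversed output: D1DbbCb$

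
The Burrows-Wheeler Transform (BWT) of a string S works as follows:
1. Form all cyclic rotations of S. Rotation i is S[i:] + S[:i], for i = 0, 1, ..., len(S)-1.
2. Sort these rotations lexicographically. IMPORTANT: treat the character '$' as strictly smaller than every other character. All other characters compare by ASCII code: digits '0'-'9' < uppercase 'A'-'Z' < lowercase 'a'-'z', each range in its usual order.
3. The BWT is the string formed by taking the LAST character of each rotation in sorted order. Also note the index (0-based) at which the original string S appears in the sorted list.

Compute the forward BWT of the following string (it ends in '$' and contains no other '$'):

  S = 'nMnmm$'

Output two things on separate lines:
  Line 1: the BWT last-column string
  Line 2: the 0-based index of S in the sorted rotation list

Answer: mnmn$M
4

Derivation:
All 6 rotations (rotation i = S[i:]+S[:i]):
  rot[0] = nMnmm$
  rot[1] = Mnmm$n
  rot[2] = nmm$nM
  rot[3] = mm$nMn
  rot[4] = m$nMnm
  rot[5] = $nMnmm
Sorted (with $ < everything):
  sorted[0] = $nMnmm  (last char: 'm')
  sorted[1] = Mnmm$n  (last char: 'n')
  sorted[2] = m$nMnm  (last char: 'm')
  sorted[3] = mm$nMn  (last char: 'n')
  sorted[4] = nMnmm$  (last char: '$')
  sorted[5] = nmm$nM  (last char: 'M')
Last column: mnmn$M
Original string S is at sorted index 4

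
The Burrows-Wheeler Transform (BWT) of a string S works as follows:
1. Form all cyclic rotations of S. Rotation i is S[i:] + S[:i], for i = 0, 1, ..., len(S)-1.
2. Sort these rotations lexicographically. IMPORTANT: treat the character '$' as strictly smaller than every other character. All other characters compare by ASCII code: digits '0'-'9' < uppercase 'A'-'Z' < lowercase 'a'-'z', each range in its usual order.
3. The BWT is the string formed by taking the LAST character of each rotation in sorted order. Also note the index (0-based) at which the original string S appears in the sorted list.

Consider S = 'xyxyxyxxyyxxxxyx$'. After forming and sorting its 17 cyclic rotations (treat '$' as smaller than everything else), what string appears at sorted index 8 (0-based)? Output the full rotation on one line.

All 17 rotations (rotation i = S[i:]+S[:i]):
  rot[0] = xyxyxyxxyyxxxxyx$
  rot[1] = yxyxyxxyyxxxxyx$x
  rot[2] = xyxyxxyyxxxxyx$xy
  rot[3] = yxyxxyyxxxxyx$xyx
  rot[4] = xyxxyyxxxxyx$xyxy
  rot[5] = yxxyyxxxxyx$xyxyx
  rot[6] = xxyyxxxxyx$xyxyxy
  rot[7] = xyyxxxxyx$xyxyxyx
  rot[8] = yyxxxxyx$xyxyxyxx
  rot[9] = yxxxxyx$xyxyxyxxy
  rot[10] = xxxxyx$xyxyxyxxyy
  rot[11] = xxxyx$xyxyxyxxyyx
  rot[12] = xxyx$xyxyxyxxyyxx
  rot[13] = xyx$xyxyxyxxyyxxx
  rot[14] = yx$xyxyxyxxyyxxxx
  rot[15] = x$xyxyxyxxyyxxxxy
  rot[16] = $xyxyxyxxyyxxxxyx
Sorted (with $ < everything):
  sorted[0] = $xyxyxyxxyyxxxxyx
  sorted[1] = x$xyxyxyxxyyxxxxy
  sorted[2] = xxxxyx$xyxyxyxxyy
  sorted[3] = xxxyx$xyxyxyxxyyx
  sorted[4] = xxyx$xyxyxyxxyyxx
  sorted[5] = xxyyxxxxyx$xyxyxy
  sorted[6] = xyx$xyxyxyxxyyxxx
  sorted[7] = xyxxyyxxxxyx$xyxy
  sorted[8] = xyxyxxyyxxxxyx$xy
  sorted[9] = xyxyxyxxyyxxxxyx$
  sorted[10] = xyyxxxxyx$xyxyxyx
  sorted[11] = yx$xyxyxyxxyyxxxx
  sorted[12] = yxxxxyx$xyxyxyxxy
  sorted[13] = yxxyyxxxxyx$xyxyx
  sorted[14] = yxyxxyyxxxxyx$xyx
  sorted[15] = yxyxyxxyyxxxxyx$x
  sorted[16] = yyxxxxyx$xyxyxyxx
sorted[8] = xyxyxxyyxxxxyx$xy

Answer: xyxyxxyyxxxxyx$xy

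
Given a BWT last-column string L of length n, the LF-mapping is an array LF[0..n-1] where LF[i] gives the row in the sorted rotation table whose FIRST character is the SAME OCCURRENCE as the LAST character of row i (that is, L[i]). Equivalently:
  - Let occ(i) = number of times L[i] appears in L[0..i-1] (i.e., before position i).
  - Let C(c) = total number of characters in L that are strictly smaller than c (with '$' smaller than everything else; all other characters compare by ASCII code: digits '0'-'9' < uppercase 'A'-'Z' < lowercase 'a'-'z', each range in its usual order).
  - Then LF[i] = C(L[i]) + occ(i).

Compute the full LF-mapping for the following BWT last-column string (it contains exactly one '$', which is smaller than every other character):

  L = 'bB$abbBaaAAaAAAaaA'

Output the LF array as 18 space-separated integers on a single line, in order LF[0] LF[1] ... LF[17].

Answer: 15 7 0 9 16 17 8 10 11 1 2 12 3 4 5 13 14 6

Derivation:
Char counts: '$':1, 'A':6, 'B':2, 'a':6, 'b':3
C (first-col start): C('$')=0, C('A')=1, C('B')=7, C('a')=9, C('b')=15
L[0]='b': occ=0, LF[0]=C('b')+0=15+0=15
L[1]='B': occ=0, LF[1]=C('B')+0=7+0=7
L[2]='$': occ=0, LF[2]=C('$')+0=0+0=0
L[3]='a': occ=0, LF[3]=C('a')+0=9+0=9
L[4]='b': occ=1, LF[4]=C('b')+1=15+1=16
L[5]='b': occ=2, LF[5]=C('b')+2=15+2=17
L[6]='B': occ=1, LF[6]=C('B')+1=7+1=8
L[7]='a': occ=1, LF[7]=C('a')+1=9+1=10
L[8]='a': occ=2, LF[8]=C('a')+2=9+2=11
L[9]='A': occ=0, LF[9]=C('A')+0=1+0=1
L[10]='A': occ=1, LF[10]=C('A')+1=1+1=2
L[11]='a': occ=3, LF[11]=C('a')+3=9+3=12
L[12]='A': occ=2, LF[12]=C('A')+2=1+2=3
L[13]='A': occ=3, LF[13]=C('A')+3=1+3=4
L[14]='A': occ=4, LF[14]=C('A')+4=1+4=5
L[15]='a': occ=4, LF[15]=C('a')+4=9+4=13
L[16]='a': occ=5, LF[16]=C('a')+5=9+5=14
L[17]='A': occ=5, LF[17]=C('A')+5=1+5=6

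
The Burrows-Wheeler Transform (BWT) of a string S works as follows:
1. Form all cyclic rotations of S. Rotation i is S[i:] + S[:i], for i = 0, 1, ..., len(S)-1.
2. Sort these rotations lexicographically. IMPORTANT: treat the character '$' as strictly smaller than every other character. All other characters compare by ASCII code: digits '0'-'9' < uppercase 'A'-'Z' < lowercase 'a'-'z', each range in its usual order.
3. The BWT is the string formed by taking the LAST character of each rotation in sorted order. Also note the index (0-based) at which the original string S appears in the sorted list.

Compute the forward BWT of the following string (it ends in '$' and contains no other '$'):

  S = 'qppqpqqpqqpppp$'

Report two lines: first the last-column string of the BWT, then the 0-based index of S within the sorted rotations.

All 15 rotations (rotation i = S[i:]+S[:i]):
  rot[0] = qppqpqqpqqpppp$
  rot[1] = ppqpqqpqqpppp$q
  rot[2] = pqpqqpqqpppp$qp
  rot[3] = qpqqpqqpppp$qpp
  rot[4] = pqqpqqpppp$qppq
  rot[5] = qqpqqpppp$qppqp
  rot[6] = qpqqpppp$qppqpq
  rot[7] = pqqpppp$qppqpqq
  rot[8] = qqpppp$qppqpqqp
  rot[9] = qpppp$qppqpqqpq
  rot[10] = pppp$qppqpqqpqq
  rot[11] = ppp$qppqpqqpqqp
  rot[12] = pp$qppqpqqpqqpp
  rot[13] = p$qppqpqqpqqppp
  rot[14] = $qppqpqqpqqpppp
Sorted (with $ < everything):
  sorted[0] = $qppqpqqpqqpppp  (last char: 'p')
  sorted[1] = p$qppqpqqpqqppp  (last char: 'p')
  sorted[2] = pp$qppqpqqpqqpp  (last char: 'p')
  sorted[3] = ppp$qppqpqqpqqp  (last char: 'p')
  sorted[4] = pppp$qppqpqqpqq  (last char: 'q')
  sorted[5] = ppqpqqpqqpppp$q  (last char: 'q')
  sorted[6] = pqpqqpqqpppp$qp  (last char: 'p')
  sorted[7] = pqqpppp$qppqpqq  (last char: 'q')
  sorted[8] = pqqpqqpppp$qppq  (last char: 'q')
  sorted[9] = qpppp$qppqpqqpq  (last char: 'q')
  sorted[10] = qppqpqqpqqpppp$  (last char: '$')
  sorted[11] = qpqqpppp$qppqpq  (last char: 'q')
  sorted[12] = qpqqpqqpppp$qpp  (last char: 'p')
  sorted[13] = qqpppp$qppqpqqp  (last char: 'p')
  sorted[14] = qqpqqpppp$qppqp  (last char: 'p')
Last column: ppppqqpqqq$qppp
Original string S is at sorted index 10

Answer: ppppqqpqqq$qppp
10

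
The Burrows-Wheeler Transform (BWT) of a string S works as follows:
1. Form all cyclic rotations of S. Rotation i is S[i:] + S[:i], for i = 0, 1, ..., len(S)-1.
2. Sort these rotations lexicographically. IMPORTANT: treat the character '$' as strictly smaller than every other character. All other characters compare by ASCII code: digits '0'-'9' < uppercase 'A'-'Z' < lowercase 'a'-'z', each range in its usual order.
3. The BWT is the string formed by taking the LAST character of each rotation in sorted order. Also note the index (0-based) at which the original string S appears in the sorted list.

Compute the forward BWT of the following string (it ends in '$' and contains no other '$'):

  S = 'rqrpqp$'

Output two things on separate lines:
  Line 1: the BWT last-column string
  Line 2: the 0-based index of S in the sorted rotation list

All 7 rotations (rotation i = S[i:]+S[:i]):
  rot[0] = rqrpqp$
  rot[1] = qrpqp$r
  rot[2] = rpqp$rq
  rot[3] = pqp$rqr
  rot[4] = qp$rqrp
  rot[5] = p$rqrpq
  rot[6] = $rqrpqp
Sorted (with $ < everything):
  sorted[0] = $rqrpqp  (last char: 'p')
  sorted[1] = p$rqrpq  (last char: 'q')
  sorted[2] = pqp$rqr  (last char: 'r')
  sorted[3] = qp$rqrp  (last char: 'p')
  sorted[4] = qrpqp$r  (last char: 'r')
  sorted[5] = rpqp$rq  (last char: 'q')
  sorted[6] = rqrpqp$  (last char: '$')
Last column: pqrprq$
Original string S is at sorted index 6

Answer: pqrprq$
6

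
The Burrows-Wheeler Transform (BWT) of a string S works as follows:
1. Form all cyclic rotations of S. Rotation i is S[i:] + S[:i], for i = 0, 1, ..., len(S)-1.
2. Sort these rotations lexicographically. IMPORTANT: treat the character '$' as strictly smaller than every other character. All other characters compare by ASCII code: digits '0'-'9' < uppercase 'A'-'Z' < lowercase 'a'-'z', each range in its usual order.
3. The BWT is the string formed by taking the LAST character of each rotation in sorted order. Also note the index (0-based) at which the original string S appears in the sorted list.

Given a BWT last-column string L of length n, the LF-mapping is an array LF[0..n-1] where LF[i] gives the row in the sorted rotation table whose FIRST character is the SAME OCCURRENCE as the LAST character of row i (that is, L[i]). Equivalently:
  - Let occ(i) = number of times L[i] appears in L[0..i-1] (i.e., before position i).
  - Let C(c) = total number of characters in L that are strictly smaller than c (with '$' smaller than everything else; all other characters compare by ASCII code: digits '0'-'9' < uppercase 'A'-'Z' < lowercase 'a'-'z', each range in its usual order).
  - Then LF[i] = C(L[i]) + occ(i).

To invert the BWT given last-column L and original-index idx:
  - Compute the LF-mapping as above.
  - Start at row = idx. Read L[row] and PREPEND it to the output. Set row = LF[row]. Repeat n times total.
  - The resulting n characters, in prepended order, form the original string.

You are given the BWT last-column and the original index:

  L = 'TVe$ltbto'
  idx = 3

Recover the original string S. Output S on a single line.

LF mapping: 1 2 4 0 5 7 3 8 6
Walk LF starting at row 3, prepending L[row]:
  step 1: row=3, L[3]='$', prepend. Next row=LF[3]=0
  step 2: row=0, L[0]='T', prepend. Next row=LF[0]=1
  step 3: row=1, L[1]='V', prepend. Next row=LF[1]=2
  step 4: row=2, L[2]='e', prepend. Next row=LF[2]=4
  step 5: row=4, L[4]='l', prepend. Next row=LF[4]=5
  step 6: row=5, L[5]='t', prepend. Next row=LF[5]=7
  step 7: row=7, L[7]='t', prepend. Next row=LF[7]=8
  step 8: row=8, L[8]='o', prepend. Next row=LF[8]=6
  step 9: row=6, L[6]='b', prepend. Next row=LF[6]=3
Reversed output: bottleVT$

Answer: bottleVT$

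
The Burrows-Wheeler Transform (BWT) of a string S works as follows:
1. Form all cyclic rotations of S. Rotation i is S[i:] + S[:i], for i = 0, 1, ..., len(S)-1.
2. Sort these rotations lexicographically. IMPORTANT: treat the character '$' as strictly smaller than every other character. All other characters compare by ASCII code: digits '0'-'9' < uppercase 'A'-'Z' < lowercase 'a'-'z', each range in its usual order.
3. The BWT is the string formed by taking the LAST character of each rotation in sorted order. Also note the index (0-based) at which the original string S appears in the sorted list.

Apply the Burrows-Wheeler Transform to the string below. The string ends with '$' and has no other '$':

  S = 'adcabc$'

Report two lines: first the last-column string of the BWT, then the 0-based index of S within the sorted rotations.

All 7 rotations (rotation i = S[i:]+S[:i]):
  rot[0] = adcabc$
  rot[1] = dcabc$a
  rot[2] = cabc$ad
  rot[3] = abc$adc
  rot[4] = bc$adca
  rot[5] = c$adcab
  rot[6] = $adcabc
Sorted (with $ < everything):
  sorted[0] = $adcabc  (last char: 'c')
  sorted[1] = abc$adc  (last char: 'c')
  sorted[2] = adcabc$  (last char: '$')
  sorted[3] = bc$adca  (last char: 'a')
  sorted[4] = c$adcab  (last char: 'b')
  sorted[5] = cabc$ad  (last char: 'd')
  sorted[6] = dcabc$a  (last char: 'a')
Last column: cc$abda
Original string S is at sorted index 2

Answer: cc$abda
2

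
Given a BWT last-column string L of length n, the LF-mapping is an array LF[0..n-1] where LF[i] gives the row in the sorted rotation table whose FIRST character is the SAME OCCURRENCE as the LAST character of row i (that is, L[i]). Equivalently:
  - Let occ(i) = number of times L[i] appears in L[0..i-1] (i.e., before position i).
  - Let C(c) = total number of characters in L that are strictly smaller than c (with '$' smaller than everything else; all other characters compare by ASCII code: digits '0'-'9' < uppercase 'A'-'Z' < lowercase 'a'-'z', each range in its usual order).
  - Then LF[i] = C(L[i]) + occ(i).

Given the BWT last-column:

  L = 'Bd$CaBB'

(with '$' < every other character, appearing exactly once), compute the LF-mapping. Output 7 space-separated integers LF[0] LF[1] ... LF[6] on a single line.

Char counts: '$':1, 'B':3, 'C':1, 'a':1, 'd':1
C (first-col start): C('$')=0, C('B')=1, C('C')=4, C('a')=5, C('d')=6
L[0]='B': occ=0, LF[0]=C('B')+0=1+0=1
L[1]='d': occ=0, LF[1]=C('d')+0=6+0=6
L[2]='$': occ=0, LF[2]=C('$')+0=0+0=0
L[3]='C': occ=0, LF[3]=C('C')+0=4+0=4
L[4]='a': occ=0, LF[4]=C('a')+0=5+0=5
L[5]='B': occ=1, LF[5]=C('B')+1=1+1=2
L[6]='B': occ=2, LF[6]=C('B')+2=1+2=3

Answer: 1 6 0 4 5 2 3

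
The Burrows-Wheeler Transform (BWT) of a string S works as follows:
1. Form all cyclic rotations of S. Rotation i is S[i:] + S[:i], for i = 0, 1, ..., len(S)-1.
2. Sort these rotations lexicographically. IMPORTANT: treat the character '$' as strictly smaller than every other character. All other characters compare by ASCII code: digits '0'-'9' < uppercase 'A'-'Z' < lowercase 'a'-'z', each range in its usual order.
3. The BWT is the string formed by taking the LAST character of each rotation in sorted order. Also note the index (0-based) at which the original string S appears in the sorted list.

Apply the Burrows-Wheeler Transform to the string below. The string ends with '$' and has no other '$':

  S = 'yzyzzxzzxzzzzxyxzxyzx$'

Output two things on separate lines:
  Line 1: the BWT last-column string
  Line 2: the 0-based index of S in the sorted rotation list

Answer: xzzzyzzxx$zyzxzzyzyxzx
9

Derivation:
All 22 rotations (rotation i = S[i:]+S[:i]):
  rot[0] = yzyzzxzzxzzzzxyxzxyzx$
  rot[1] = zyzzxzzxzzzzxyxzxyzx$y
  rot[2] = yzzxzzxzzzzxyxzxyzx$yz
  rot[3] = zzxzzxzzzzxyxzxyzx$yzy
  rot[4] = zxzzxzzzzxyxzxyzx$yzyz
  rot[5] = xzzxzzzzxyxzxyzx$yzyzz
  rot[6] = zzxzzzzxyxzxyzx$yzyzzx
  rot[7] = zxzzzzxyxzxyzx$yzyzzxz
  rot[8] = xzzzzxyxzxyzx$yzyzzxzz
  rot[9] = zzzzxyxzxyzx$yzyzzxzzx
  rot[10] = zzzxyxzxyzx$yzyzzxzzxz
  rot[11] = zzxyxzxyzx$yzyzzxzzxzz
  rot[12] = zxyxzxyzx$yzyzzxzzxzzz
  rot[13] = xyxzxyzx$yzyzzxzzxzzzz
  rot[14] = yxzxyzx$yzyzzxzzxzzzzx
  rot[15] = xzxyzx$yzyzzxzzxzzzzxy
  rot[16] = zxyzx$yzyzzxzzxzzzzxyx
  rot[17] = xyzx$yzyzzxzzxzzzzxyxz
  rot[18] = yzx$yzyzzxzzxzzzzxyxzx
  rot[19] = zx$yzyzzxzzxzzzzxyxzxy
  rot[20] = x$yzyzzxzzxzzzzxyxzxyz
  rot[21] = $yzyzzxzzxzzzzxyxzxyzx
Sorted (with $ < everything):
  sorted[0] = $yzyzzxzzxzzzzxyxzxyzx  (last char: 'x')
  sorted[1] = x$yzyzzxzzxzzzzxyxzxyz  (last char: 'z')
  sorted[2] = xyxzxyzx$yzyzzxzzxzzzz  (last char: 'z')
  sorted[3] = xyzx$yzyzzxzzxzzzzxyxz  (last char: 'z')
  sorted[4] = xzxyzx$yzyzzxzzxzzzzxy  (last char: 'y')
  sorted[5] = xzzxzzzzxyxzxyzx$yzyzz  (last char: 'z')
  sorted[6] = xzzzzxyxzxyzx$yzyzzxzz  (last char: 'z')
  sorted[7] = yxzxyzx$yzyzzxzzxzzzzx  (last char: 'x')
  sorted[8] = yzx$yzyzzxzzxzzzzxyxzx  (last char: 'x')
  sorted[9] = yzyzzxzzxzzzzxyxzxyzx$  (last char: '$')
  sorted[10] = yzzxzzxzzzzxyxzxyzx$yz  (last char: 'z')
  sorted[11] = zx$yzyzzxzzxzzzzxyxzxy  (last char: 'y')
  sorted[12] = zxyxzxyzx$yzyzzxzzxzzz  (last char: 'z')
  sorted[13] = zxyzx$yzyzzxzzxzzzzxyx  (last char: 'x')
  sorted[14] = zxzzxzzzzxyxzxyzx$yzyz  (last char: 'z')
  sorted[15] = zxzzzzxyxzxyzx$yzyzzxz  (last char: 'z')
  sorted[16] = zyzzxzzxzzzzxyxzxyzx$y  (last char: 'y')
  sorted[17] = zzxyxzxyzx$yzyzzxzzxzz  (last char: 'z')
  sorted[18] = zzxzzxzzzzxyxzxyzx$yzy  (last char: 'y')
  sorted[19] = zzxzzzzxyxzxyzx$yzyzzx  (last char: 'x')
  sorted[20] = zzzxyxzxyzx$yzyzzxzzxz  (last char: 'z')
  sorted[21] = zzzzxyxzxyzx$yzyzzxzzx  (last char: 'x')
Last column: xzzzyzzxx$zyzxzzyzyxzx
Original string S is at sorted index 9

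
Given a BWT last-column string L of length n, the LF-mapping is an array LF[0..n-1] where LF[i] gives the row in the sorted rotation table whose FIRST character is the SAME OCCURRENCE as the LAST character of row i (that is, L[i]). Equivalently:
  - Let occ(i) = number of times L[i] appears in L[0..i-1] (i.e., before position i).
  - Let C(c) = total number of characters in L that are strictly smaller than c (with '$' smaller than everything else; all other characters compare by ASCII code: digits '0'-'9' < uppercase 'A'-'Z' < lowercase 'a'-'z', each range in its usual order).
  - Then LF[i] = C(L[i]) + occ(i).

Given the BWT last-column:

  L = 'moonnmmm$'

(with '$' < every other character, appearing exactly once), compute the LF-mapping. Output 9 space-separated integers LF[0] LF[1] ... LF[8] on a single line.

Answer: 1 7 8 5 6 2 3 4 0

Derivation:
Char counts: '$':1, 'm':4, 'n':2, 'o':2
C (first-col start): C('$')=0, C('m')=1, C('n')=5, C('o')=7
L[0]='m': occ=0, LF[0]=C('m')+0=1+0=1
L[1]='o': occ=0, LF[1]=C('o')+0=7+0=7
L[2]='o': occ=1, LF[2]=C('o')+1=7+1=8
L[3]='n': occ=0, LF[3]=C('n')+0=5+0=5
L[4]='n': occ=1, LF[4]=C('n')+1=5+1=6
L[5]='m': occ=1, LF[5]=C('m')+1=1+1=2
L[6]='m': occ=2, LF[6]=C('m')+2=1+2=3
L[7]='m': occ=3, LF[7]=C('m')+3=1+3=4
L[8]='$': occ=0, LF[8]=C('$')+0=0+0=0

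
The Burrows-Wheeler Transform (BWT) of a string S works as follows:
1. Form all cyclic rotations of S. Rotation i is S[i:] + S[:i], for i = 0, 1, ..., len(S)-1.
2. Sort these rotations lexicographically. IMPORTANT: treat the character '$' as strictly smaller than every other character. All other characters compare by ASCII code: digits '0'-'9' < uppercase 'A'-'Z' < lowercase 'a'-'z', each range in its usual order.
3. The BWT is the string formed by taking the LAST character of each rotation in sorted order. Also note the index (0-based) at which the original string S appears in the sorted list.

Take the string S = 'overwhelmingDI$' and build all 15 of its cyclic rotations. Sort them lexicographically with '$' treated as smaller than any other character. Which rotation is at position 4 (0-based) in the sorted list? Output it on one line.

Answer: erwhelmingDI$ov

Derivation:
All 15 rotations (rotation i = S[i:]+S[:i]):
  rot[0] = overwhelmingDI$
  rot[1] = verwhelmingDI$o
  rot[2] = erwhelmingDI$ov
  rot[3] = rwhelmingDI$ove
  rot[4] = whelmingDI$over
  rot[5] = helmingDI$overw
  rot[6] = elmingDI$overwh
  rot[7] = lmingDI$overwhe
  rot[8] = mingDI$overwhel
  rot[9] = ingDI$overwhelm
  rot[10] = ngDI$overwhelmi
  rot[11] = gDI$overwhelmin
  rot[12] = DI$overwhelming
  rot[13] = I$overwhelmingD
  rot[14] = $overwhelmingDI
Sorted (with $ < everything):
  sorted[0] = $overwhelmingDI
  sorted[1] = DI$overwhelming
  sorted[2] = I$overwhelmingD
  sorted[3] = elmingDI$overwh
  sorted[4] = erwhelmingDI$ov
  sorted[5] = gDI$overwhelmin
  sorted[6] = helmingDI$overw
  sorted[7] = ingDI$overwhelm
  sorted[8] = lmingDI$overwhe
  sorted[9] = mingDI$overwhel
  sorted[10] = ngDI$overwhelmi
  sorted[11] = overwhelmingDI$
  sorted[12] = rwhelmingDI$ove
  sorted[13] = verwhelmingDI$o
  sorted[14] = whelmingDI$over
sorted[4] = erwhelmingDI$ov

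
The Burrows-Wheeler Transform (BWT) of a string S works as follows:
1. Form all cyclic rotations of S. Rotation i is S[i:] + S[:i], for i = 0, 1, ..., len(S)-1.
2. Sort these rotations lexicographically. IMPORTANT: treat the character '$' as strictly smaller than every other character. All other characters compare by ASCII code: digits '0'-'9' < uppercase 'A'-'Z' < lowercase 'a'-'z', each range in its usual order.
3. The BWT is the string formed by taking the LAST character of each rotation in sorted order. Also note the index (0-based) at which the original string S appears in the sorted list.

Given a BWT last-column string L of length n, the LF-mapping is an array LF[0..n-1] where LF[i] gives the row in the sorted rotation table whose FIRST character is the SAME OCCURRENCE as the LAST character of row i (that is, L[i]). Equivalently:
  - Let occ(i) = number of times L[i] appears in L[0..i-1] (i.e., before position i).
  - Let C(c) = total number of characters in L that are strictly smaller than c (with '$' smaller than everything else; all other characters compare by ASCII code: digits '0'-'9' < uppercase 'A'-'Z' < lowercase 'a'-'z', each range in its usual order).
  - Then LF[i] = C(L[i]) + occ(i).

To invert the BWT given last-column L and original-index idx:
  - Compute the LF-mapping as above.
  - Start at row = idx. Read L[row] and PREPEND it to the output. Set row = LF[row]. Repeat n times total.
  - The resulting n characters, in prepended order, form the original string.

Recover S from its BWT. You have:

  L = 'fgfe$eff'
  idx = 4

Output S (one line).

Answer: feffgef$

Derivation:
LF mapping: 3 7 4 1 0 2 5 6
Walk LF starting at row 4, prepending L[row]:
  step 1: row=4, L[4]='$', prepend. Next row=LF[4]=0
  step 2: row=0, L[0]='f', prepend. Next row=LF[0]=3
  step 3: row=3, L[3]='e', prepend. Next row=LF[3]=1
  step 4: row=1, L[1]='g', prepend. Next row=LF[1]=7
  step 5: row=7, L[7]='f', prepend. Next row=LF[7]=6
  step 6: row=6, L[6]='f', prepend. Next row=LF[6]=5
  step 7: row=5, L[5]='e', prepend. Next row=LF[5]=2
  step 8: row=2, L[2]='f', prepend. Next row=LF[2]=4
Reversed output: feffgef$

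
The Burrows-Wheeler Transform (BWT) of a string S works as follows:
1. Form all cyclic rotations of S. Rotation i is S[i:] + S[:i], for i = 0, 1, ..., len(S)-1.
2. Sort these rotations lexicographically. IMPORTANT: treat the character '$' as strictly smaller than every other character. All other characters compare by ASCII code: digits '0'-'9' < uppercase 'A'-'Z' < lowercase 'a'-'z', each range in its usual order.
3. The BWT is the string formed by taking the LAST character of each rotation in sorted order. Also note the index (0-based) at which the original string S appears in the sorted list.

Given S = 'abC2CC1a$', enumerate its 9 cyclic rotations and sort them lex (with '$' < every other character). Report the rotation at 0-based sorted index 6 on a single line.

Answer: a$abC2CC1

Derivation:
All 9 rotations (rotation i = S[i:]+S[:i]):
  rot[0] = abC2CC1a$
  rot[1] = bC2CC1a$a
  rot[2] = C2CC1a$ab
  rot[3] = 2CC1a$abC
  rot[4] = CC1a$abC2
  rot[5] = C1a$abC2C
  rot[6] = 1a$abC2CC
  rot[7] = a$abC2CC1
  rot[8] = $abC2CC1a
Sorted (with $ < everything):
  sorted[0] = $abC2CC1a
  sorted[1] = 1a$abC2CC
  sorted[2] = 2CC1a$abC
  sorted[3] = C1a$abC2C
  sorted[4] = C2CC1a$ab
  sorted[5] = CC1a$abC2
  sorted[6] = a$abC2CC1
  sorted[7] = abC2CC1a$
  sorted[8] = bC2CC1a$a
sorted[6] = a$abC2CC1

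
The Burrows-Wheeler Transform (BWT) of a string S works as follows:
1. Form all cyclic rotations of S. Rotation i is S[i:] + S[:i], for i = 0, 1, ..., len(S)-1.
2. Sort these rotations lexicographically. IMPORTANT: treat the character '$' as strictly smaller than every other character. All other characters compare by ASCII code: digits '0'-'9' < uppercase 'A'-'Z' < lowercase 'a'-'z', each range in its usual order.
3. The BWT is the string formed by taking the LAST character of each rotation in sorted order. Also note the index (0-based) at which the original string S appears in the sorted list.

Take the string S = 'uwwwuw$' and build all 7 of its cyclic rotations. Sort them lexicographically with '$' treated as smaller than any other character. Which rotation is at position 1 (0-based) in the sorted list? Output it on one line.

Answer: uw$uwww

Derivation:
All 7 rotations (rotation i = S[i:]+S[:i]):
  rot[0] = uwwwuw$
  rot[1] = wwwuw$u
  rot[2] = wwuw$uw
  rot[3] = wuw$uww
  rot[4] = uw$uwww
  rot[5] = w$uwwwu
  rot[6] = $uwwwuw
Sorted (with $ < everything):
  sorted[0] = $uwwwuw
  sorted[1] = uw$uwww
  sorted[2] = uwwwuw$
  sorted[3] = w$uwwwu
  sorted[4] = wuw$uww
  sorted[5] = wwuw$uw
  sorted[6] = wwwuw$u
sorted[1] = uw$uwww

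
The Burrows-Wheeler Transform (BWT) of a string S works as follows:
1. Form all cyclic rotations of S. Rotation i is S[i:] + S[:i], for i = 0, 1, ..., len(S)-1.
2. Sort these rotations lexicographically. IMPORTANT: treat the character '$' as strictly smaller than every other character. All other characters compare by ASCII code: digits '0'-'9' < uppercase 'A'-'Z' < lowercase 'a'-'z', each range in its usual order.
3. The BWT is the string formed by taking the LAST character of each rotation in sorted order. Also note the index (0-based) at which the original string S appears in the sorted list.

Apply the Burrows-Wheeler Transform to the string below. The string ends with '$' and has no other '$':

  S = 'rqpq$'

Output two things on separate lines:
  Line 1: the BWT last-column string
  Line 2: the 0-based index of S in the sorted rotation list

All 5 rotations (rotation i = S[i:]+S[:i]):
  rot[0] = rqpq$
  rot[1] = qpq$r
  rot[2] = pq$rq
  rot[3] = q$rqp
  rot[4] = $rqpq
Sorted (with $ < everything):
  sorted[0] = $rqpq  (last char: 'q')
  sorted[1] = pq$rq  (last char: 'q')
  sorted[2] = q$rqp  (last char: 'p')
  sorted[3] = qpq$r  (last char: 'r')
  sorted[4] = rqpq$  (last char: '$')
Last column: qqpr$
Original string S is at sorted index 4

Answer: qqpr$
4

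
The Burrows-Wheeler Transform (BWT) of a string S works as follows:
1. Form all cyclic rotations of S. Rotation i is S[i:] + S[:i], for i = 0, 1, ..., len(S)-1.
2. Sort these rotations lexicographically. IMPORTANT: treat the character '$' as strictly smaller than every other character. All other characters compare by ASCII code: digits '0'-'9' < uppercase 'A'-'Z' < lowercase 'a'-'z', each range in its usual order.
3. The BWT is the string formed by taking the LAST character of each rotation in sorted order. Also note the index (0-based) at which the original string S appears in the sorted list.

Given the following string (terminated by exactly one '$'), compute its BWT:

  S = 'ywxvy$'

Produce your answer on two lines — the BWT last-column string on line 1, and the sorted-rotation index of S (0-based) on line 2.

Answer: yxywv$
5

Derivation:
All 6 rotations (rotation i = S[i:]+S[:i]):
  rot[0] = ywxvy$
  rot[1] = wxvy$y
  rot[2] = xvy$yw
  rot[3] = vy$ywx
  rot[4] = y$ywxv
  rot[5] = $ywxvy
Sorted (with $ < everything):
  sorted[0] = $ywxvy  (last char: 'y')
  sorted[1] = vy$ywx  (last char: 'x')
  sorted[2] = wxvy$y  (last char: 'y')
  sorted[3] = xvy$yw  (last char: 'w')
  sorted[4] = y$ywxv  (last char: 'v')
  sorted[5] = ywxvy$  (last char: '$')
Last column: yxywv$
Original string S is at sorted index 5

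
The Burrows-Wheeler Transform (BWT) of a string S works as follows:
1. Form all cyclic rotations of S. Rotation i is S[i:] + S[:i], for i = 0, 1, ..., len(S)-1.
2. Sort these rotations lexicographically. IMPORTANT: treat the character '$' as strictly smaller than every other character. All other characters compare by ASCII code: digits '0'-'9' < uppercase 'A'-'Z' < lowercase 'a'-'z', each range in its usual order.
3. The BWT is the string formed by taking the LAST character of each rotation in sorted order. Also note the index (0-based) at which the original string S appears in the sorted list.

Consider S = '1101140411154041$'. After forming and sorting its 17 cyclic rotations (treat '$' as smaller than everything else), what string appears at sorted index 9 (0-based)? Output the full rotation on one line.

Answer: 1154041$110114041

Derivation:
All 17 rotations (rotation i = S[i:]+S[:i]):
  rot[0] = 1101140411154041$
  rot[1] = 101140411154041$1
  rot[2] = 01140411154041$11
  rot[3] = 1140411154041$110
  rot[4] = 140411154041$1101
  rot[5] = 40411154041$11011
  rot[6] = 0411154041$110114
  rot[7] = 411154041$1101140
  rot[8] = 11154041$11011404
  rot[9] = 1154041$110114041
  rot[10] = 154041$1101140411
  rot[11] = 54041$11011404111
  rot[12] = 4041$110114041115
  rot[13] = 041$1101140411154
  rot[14] = 41$11011404111540
  rot[15] = 1$110114041115404
  rot[16] = $1101140411154041
Sorted (with $ < everything):
  sorted[0] = $1101140411154041
  sorted[1] = 01140411154041$11
  sorted[2] = 041$1101140411154
  sorted[3] = 0411154041$110114
  sorted[4] = 1$110114041115404
  sorted[5] = 101140411154041$1
  sorted[6] = 1101140411154041$
  sorted[7] = 11154041$11011404
  sorted[8] = 1140411154041$110
  sorted[9] = 1154041$110114041
  sorted[10] = 140411154041$1101
  sorted[11] = 154041$1101140411
  sorted[12] = 4041$110114041115
  sorted[13] = 40411154041$11011
  sorted[14] = 41$11011404111540
  sorted[15] = 411154041$1101140
  sorted[16] = 54041$11011404111
sorted[9] = 1154041$110114041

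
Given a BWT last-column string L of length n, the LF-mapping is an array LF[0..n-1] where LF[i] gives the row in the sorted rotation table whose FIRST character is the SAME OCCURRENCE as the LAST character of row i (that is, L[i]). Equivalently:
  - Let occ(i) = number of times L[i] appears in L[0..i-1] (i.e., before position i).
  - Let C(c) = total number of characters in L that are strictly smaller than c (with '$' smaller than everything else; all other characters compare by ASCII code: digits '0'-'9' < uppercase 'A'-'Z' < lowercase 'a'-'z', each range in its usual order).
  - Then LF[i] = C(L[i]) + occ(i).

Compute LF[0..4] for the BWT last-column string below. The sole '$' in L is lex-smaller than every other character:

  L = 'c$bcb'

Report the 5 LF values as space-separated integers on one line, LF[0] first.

Answer: 3 0 1 4 2

Derivation:
Char counts: '$':1, 'b':2, 'c':2
C (first-col start): C('$')=0, C('b')=1, C('c')=3
L[0]='c': occ=0, LF[0]=C('c')+0=3+0=3
L[1]='$': occ=0, LF[1]=C('$')+0=0+0=0
L[2]='b': occ=0, LF[2]=C('b')+0=1+0=1
L[3]='c': occ=1, LF[3]=C('c')+1=3+1=4
L[4]='b': occ=1, LF[4]=C('b')+1=1+1=2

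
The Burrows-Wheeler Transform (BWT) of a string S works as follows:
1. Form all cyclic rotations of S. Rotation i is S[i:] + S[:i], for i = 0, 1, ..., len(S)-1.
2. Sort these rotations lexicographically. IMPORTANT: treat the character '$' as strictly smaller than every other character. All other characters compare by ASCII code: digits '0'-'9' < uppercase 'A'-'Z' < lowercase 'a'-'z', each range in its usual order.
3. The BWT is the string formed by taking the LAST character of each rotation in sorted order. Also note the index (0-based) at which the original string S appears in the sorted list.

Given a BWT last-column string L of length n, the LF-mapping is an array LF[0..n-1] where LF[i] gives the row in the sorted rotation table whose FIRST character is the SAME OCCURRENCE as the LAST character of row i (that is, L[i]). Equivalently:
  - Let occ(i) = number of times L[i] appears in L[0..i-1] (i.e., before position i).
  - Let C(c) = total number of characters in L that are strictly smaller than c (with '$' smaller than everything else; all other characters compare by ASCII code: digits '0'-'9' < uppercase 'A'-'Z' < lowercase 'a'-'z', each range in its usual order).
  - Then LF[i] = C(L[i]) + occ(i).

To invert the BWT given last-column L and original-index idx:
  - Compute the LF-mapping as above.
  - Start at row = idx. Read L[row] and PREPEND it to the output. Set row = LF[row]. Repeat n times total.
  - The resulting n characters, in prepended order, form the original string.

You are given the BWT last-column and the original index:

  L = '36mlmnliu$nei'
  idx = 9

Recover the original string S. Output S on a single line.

Answer: millennium63$

Derivation:
LF mapping: 1 2 8 6 9 10 7 4 12 0 11 3 5
Walk LF starting at row 9, prepending L[row]:
  step 1: row=9, L[9]='$', prepend. Next row=LF[9]=0
  step 2: row=0, L[0]='3', prepend. Next row=LF[0]=1
  step 3: row=1, L[1]='6', prepend. Next row=LF[1]=2
  step 4: row=2, L[2]='m', prepend. Next row=LF[2]=8
  step 5: row=8, L[8]='u', prepend. Next row=LF[8]=12
  step 6: row=12, L[12]='i', prepend. Next row=LF[12]=5
  step 7: row=5, L[5]='n', prepend. Next row=LF[5]=10
  step 8: row=10, L[10]='n', prepend. Next row=LF[10]=11
  step 9: row=11, L[11]='e', prepend. Next row=LF[11]=3
  step 10: row=3, L[3]='l', prepend. Next row=LF[3]=6
  step 11: row=6, L[6]='l', prepend. Next row=LF[6]=7
  step 12: row=7, L[7]='i', prepend. Next row=LF[7]=4
  step 13: row=4, L[4]='m', prepend. Next row=LF[4]=9
Reversed output: millennium63$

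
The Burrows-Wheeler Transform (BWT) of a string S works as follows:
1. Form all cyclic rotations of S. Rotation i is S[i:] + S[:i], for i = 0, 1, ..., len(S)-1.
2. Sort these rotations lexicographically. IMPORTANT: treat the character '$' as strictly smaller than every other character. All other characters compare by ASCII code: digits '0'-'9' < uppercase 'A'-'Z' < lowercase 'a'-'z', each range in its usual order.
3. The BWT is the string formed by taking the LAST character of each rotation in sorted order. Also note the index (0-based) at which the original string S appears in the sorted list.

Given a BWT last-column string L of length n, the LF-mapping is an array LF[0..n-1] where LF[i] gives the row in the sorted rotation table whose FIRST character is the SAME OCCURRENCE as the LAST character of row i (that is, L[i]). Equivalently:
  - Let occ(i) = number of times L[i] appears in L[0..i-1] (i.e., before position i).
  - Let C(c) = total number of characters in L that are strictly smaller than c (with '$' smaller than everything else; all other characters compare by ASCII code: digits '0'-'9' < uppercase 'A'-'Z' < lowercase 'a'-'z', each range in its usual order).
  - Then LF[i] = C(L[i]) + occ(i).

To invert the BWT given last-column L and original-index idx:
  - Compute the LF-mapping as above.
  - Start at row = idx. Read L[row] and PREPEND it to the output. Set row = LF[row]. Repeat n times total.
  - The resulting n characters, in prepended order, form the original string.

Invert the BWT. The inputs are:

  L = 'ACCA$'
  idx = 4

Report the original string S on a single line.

Answer: CACA$

Derivation:
LF mapping: 1 3 4 2 0
Walk LF starting at row 4, prepending L[row]:
  step 1: row=4, L[4]='$', prepend. Next row=LF[4]=0
  step 2: row=0, L[0]='A', prepend. Next row=LF[0]=1
  step 3: row=1, L[1]='C', prepend. Next row=LF[1]=3
  step 4: row=3, L[3]='A', prepend. Next row=LF[3]=2
  step 5: row=2, L[2]='C', prepend. Next row=LF[2]=4
Reversed output: CACA$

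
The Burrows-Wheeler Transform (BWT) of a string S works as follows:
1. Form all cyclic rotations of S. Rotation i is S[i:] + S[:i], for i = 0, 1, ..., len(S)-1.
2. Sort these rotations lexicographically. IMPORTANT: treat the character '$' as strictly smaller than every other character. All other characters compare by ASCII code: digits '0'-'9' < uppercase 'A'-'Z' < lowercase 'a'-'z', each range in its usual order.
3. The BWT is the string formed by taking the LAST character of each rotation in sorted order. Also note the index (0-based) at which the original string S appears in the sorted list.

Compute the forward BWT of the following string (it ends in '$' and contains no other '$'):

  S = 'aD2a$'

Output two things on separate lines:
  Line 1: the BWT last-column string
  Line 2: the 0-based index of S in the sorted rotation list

Answer: aDa2$
4

Derivation:
All 5 rotations (rotation i = S[i:]+S[:i]):
  rot[0] = aD2a$
  rot[1] = D2a$a
  rot[2] = 2a$aD
  rot[3] = a$aD2
  rot[4] = $aD2a
Sorted (with $ < everything):
  sorted[0] = $aD2a  (last char: 'a')
  sorted[1] = 2a$aD  (last char: 'D')
  sorted[2] = D2a$a  (last char: 'a')
  sorted[3] = a$aD2  (last char: '2')
  sorted[4] = aD2a$  (last char: '$')
Last column: aDa2$
Original string S is at sorted index 4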